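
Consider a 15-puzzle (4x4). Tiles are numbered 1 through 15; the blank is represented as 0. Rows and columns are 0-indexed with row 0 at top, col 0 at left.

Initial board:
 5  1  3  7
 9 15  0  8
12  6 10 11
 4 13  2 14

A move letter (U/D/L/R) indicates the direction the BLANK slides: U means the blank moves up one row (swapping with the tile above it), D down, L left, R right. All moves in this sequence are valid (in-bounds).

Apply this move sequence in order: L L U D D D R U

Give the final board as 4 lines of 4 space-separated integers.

After move 1 (L):
 5  1  3  7
 9  0 15  8
12  6 10 11
 4 13  2 14

After move 2 (L):
 5  1  3  7
 0  9 15  8
12  6 10 11
 4 13  2 14

After move 3 (U):
 0  1  3  7
 5  9 15  8
12  6 10 11
 4 13  2 14

After move 4 (D):
 5  1  3  7
 0  9 15  8
12  6 10 11
 4 13  2 14

After move 5 (D):
 5  1  3  7
12  9 15  8
 0  6 10 11
 4 13  2 14

After move 6 (D):
 5  1  3  7
12  9 15  8
 4  6 10 11
 0 13  2 14

After move 7 (R):
 5  1  3  7
12  9 15  8
 4  6 10 11
13  0  2 14

After move 8 (U):
 5  1  3  7
12  9 15  8
 4  0 10 11
13  6  2 14

Answer:  5  1  3  7
12  9 15  8
 4  0 10 11
13  6  2 14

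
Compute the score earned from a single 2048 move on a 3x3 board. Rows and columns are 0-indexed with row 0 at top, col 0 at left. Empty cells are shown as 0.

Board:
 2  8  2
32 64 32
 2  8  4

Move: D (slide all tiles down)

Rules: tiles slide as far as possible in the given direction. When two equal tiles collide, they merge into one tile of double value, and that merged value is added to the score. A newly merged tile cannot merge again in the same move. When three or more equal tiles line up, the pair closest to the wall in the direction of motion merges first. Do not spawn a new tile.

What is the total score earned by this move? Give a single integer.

Slide down:
col 0: [2, 32, 2] -> [2, 32, 2]  score +0 (running 0)
col 1: [8, 64, 8] -> [8, 64, 8]  score +0 (running 0)
col 2: [2, 32, 4] -> [2, 32, 4]  score +0 (running 0)
Board after move:
 2  8  2
32 64 32
 2  8  4

Answer: 0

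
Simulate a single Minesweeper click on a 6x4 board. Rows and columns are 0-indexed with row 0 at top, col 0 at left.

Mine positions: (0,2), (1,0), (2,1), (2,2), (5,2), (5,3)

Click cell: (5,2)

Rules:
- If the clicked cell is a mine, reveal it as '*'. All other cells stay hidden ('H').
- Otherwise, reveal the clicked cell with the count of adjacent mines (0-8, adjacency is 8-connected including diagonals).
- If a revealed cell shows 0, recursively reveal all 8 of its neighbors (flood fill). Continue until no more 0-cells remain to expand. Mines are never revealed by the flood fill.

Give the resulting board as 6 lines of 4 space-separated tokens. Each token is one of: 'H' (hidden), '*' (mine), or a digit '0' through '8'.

H H H H
H H H H
H H H H
H H H H
H H H H
H H * H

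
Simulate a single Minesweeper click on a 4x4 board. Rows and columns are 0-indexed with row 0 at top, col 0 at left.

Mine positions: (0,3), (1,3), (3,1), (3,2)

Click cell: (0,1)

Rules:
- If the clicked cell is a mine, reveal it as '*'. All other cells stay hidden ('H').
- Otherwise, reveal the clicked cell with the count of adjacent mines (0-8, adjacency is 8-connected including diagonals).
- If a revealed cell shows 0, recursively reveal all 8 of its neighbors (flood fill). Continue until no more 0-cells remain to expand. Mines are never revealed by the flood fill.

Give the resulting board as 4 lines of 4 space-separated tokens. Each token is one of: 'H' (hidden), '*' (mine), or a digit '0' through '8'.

0 0 2 H
0 0 2 H
1 2 3 H
H H H H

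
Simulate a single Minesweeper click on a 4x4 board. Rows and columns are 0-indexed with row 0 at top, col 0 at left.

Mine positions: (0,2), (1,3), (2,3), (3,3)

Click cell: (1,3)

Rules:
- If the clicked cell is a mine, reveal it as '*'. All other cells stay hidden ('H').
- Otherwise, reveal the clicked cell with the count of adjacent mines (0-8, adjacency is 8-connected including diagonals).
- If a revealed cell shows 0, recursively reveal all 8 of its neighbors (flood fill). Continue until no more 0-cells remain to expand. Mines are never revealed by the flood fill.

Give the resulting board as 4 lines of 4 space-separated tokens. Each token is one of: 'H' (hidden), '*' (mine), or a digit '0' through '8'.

H H H H
H H H *
H H H H
H H H H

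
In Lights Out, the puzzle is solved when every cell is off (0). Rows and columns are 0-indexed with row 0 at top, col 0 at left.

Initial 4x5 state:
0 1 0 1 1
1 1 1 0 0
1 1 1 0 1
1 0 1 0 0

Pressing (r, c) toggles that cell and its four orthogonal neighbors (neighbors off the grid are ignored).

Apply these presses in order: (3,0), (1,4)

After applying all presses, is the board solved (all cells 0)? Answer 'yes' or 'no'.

After press 1 at (3,0):
0 1 0 1 1
1 1 1 0 0
0 1 1 0 1
0 1 1 0 0

After press 2 at (1,4):
0 1 0 1 0
1 1 1 1 1
0 1 1 0 0
0 1 1 0 0

Lights still on: 11

Answer: no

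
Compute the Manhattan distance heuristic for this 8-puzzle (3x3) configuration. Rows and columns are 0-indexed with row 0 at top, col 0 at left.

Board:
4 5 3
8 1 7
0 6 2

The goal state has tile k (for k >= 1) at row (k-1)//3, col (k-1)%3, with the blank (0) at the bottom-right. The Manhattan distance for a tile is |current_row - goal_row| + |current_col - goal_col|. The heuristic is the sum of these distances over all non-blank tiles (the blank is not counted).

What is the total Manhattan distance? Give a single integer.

Tile 4: at (0,0), goal (1,0), distance |0-1|+|0-0| = 1
Tile 5: at (0,1), goal (1,1), distance |0-1|+|1-1| = 1
Tile 3: at (0,2), goal (0,2), distance |0-0|+|2-2| = 0
Tile 8: at (1,0), goal (2,1), distance |1-2|+|0-1| = 2
Tile 1: at (1,1), goal (0,0), distance |1-0|+|1-0| = 2
Tile 7: at (1,2), goal (2,0), distance |1-2|+|2-0| = 3
Tile 6: at (2,1), goal (1,2), distance |2-1|+|1-2| = 2
Tile 2: at (2,2), goal (0,1), distance |2-0|+|2-1| = 3
Sum: 1 + 1 + 0 + 2 + 2 + 3 + 2 + 3 = 14

Answer: 14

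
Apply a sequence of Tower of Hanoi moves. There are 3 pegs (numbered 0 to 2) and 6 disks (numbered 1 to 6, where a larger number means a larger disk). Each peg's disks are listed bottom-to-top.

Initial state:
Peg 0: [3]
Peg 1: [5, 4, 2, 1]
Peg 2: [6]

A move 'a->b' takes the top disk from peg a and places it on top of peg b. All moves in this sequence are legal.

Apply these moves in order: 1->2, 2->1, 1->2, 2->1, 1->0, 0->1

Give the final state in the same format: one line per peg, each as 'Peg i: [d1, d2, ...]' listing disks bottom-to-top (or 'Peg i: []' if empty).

After move 1 (1->2):
Peg 0: [3]
Peg 1: [5, 4, 2]
Peg 2: [6, 1]

After move 2 (2->1):
Peg 0: [3]
Peg 1: [5, 4, 2, 1]
Peg 2: [6]

After move 3 (1->2):
Peg 0: [3]
Peg 1: [5, 4, 2]
Peg 2: [6, 1]

After move 4 (2->1):
Peg 0: [3]
Peg 1: [5, 4, 2, 1]
Peg 2: [6]

After move 5 (1->0):
Peg 0: [3, 1]
Peg 1: [5, 4, 2]
Peg 2: [6]

After move 6 (0->1):
Peg 0: [3]
Peg 1: [5, 4, 2, 1]
Peg 2: [6]

Answer: Peg 0: [3]
Peg 1: [5, 4, 2, 1]
Peg 2: [6]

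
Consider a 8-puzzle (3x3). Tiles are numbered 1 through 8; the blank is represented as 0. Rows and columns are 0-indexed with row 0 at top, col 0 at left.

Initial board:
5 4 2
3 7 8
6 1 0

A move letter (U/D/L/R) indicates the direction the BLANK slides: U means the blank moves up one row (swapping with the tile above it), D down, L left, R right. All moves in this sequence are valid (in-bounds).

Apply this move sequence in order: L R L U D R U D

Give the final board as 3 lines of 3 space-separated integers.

Answer: 5 4 2
3 7 8
6 1 0

Derivation:
After move 1 (L):
5 4 2
3 7 8
6 0 1

After move 2 (R):
5 4 2
3 7 8
6 1 0

After move 3 (L):
5 4 2
3 7 8
6 0 1

After move 4 (U):
5 4 2
3 0 8
6 7 1

After move 5 (D):
5 4 2
3 7 8
6 0 1

After move 6 (R):
5 4 2
3 7 8
6 1 0

After move 7 (U):
5 4 2
3 7 0
6 1 8

After move 8 (D):
5 4 2
3 7 8
6 1 0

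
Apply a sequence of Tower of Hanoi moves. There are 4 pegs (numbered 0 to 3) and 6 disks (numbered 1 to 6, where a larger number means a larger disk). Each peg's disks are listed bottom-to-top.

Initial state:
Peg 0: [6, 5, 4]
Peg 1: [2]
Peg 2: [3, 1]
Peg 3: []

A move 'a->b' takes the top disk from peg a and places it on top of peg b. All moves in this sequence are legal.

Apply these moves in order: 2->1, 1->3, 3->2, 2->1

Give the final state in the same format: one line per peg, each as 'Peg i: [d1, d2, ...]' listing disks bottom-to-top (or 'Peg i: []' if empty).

After move 1 (2->1):
Peg 0: [6, 5, 4]
Peg 1: [2, 1]
Peg 2: [3]
Peg 3: []

After move 2 (1->3):
Peg 0: [6, 5, 4]
Peg 1: [2]
Peg 2: [3]
Peg 3: [1]

After move 3 (3->2):
Peg 0: [6, 5, 4]
Peg 1: [2]
Peg 2: [3, 1]
Peg 3: []

After move 4 (2->1):
Peg 0: [6, 5, 4]
Peg 1: [2, 1]
Peg 2: [3]
Peg 3: []

Answer: Peg 0: [6, 5, 4]
Peg 1: [2, 1]
Peg 2: [3]
Peg 3: []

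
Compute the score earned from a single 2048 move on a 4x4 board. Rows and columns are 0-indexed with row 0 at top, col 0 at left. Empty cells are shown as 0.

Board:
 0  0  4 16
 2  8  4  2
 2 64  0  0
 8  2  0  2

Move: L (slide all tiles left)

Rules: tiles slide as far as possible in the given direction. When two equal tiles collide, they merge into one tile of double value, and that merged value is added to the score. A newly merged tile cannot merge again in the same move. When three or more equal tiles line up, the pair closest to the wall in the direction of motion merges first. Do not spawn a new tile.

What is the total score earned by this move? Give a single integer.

Slide left:
row 0: [0, 0, 4, 16] -> [4, 16, 0, 0]  score +0 (running 0)
row 1: [2, 8, 4, 2] -> [2, 8, 4, 2]  score +0 (running 0)
row 2: [2, 64, 0, 0] -> [2, 64, 0, 0]  score +0 (running 0)
row 3: [8, 2, 0, 2] -> [8, 4, 0, 0]  score +4 (running 4)
Board after move:
 4 16  0  0
 2  8  4  2
 2 64  0  0
 8  4  0  0

Answer: 4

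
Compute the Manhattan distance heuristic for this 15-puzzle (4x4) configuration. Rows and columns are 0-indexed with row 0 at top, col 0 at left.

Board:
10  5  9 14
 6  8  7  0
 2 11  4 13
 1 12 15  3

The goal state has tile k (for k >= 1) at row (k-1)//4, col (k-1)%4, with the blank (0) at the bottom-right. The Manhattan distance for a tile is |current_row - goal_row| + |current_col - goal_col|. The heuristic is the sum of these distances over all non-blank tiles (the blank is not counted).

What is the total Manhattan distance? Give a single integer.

Tile 10: (0,0)->(2,1) = 3
Tile 5: (0,1)->(1,0) = 2
Tile 9: (0,2)->(2,0) = 4
Tile 14: (0,3)->(3,1) = 5
Tile 6: (1,0)->(1,1) = 1
Tile 8: (1,1)->(1,3) = 2
Tile 7: (1,2)->(1,2) = 0
Tile 2: (2,0)->(0,1) = 3
Tile 11: (2,1)->(2,2) = 1
Tile 4: (2,2)->(0,3) = 3
Tile 13: (2,3)->(3,0) = 4
Tile 1: (3,0)->(0,0) = 3
Tile 12: (3,1)->(2,3) = 3
Tile 15: (3,2)->(3,2) = 0
Tile 3: (3,3)->(0,2) = 4
Sum: 3 + 2 + 4 + 5 + 1 + 2 + 0 + 3 + 1 + 3 + 4 + 3 + 3 + 0 + 4 = 38

Answer: 38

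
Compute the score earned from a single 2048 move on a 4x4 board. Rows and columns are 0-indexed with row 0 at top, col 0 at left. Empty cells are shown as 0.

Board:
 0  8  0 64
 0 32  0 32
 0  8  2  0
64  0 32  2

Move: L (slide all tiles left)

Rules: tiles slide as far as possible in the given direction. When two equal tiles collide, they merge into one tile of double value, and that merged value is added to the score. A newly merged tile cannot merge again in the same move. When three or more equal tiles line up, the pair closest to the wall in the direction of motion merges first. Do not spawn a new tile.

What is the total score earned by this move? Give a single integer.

Slide left:
row 0: [0, 8, 0, 64] -> [8, 64, 0, 0]  score +0 (running 0)
row 1: [0, 32, 0, 32] -> [64, 0, 0, 0]  score +64 (running 64)
row 2: [0, 8, 2, 0] -> [8, 2, 0, 0]  score +0 (running 64)
row 3: [64, 0, 32, 2] -> [64, 32, 2, 0]  score +0 (running 64)
Board after move:
 8 64  0  0
64  0  0  0
 8  2  0  0
64 32  2  0

Answer: 64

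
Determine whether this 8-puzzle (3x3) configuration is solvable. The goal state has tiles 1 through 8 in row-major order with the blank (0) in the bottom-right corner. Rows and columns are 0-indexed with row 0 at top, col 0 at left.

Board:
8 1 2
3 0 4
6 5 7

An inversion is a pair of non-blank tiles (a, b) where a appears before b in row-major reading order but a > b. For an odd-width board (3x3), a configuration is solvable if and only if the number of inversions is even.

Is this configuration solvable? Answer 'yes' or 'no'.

Answer: yes

Derivation:
Inversions (pairs i<j in row-major order where tile[i] > tile[j] > 0): 8
8 is even, so the puzzle is solvable.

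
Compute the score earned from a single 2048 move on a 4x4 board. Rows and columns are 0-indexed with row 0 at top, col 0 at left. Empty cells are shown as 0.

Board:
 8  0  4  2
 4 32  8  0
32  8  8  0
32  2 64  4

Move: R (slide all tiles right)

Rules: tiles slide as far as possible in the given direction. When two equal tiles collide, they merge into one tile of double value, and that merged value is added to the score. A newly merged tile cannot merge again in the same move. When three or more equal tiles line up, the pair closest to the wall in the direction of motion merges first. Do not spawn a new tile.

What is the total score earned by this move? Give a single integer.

Slide right:
row 0: [8, 0, 4, 2] -> [0, 8, 4, 2]  score +0 (running 0)
row 1: [4, 32, 8, 0] -> [0, 4, 32, 8]  score +0 (running 0)
row 2: [32, 8, 8, 0] -> [0, 0, 32, 16]  score +16 (running 16)
row 3: [32, 2, 64, 4] -> [32, 2, 64, 4]  score +0 (running 16)
Board after move:
 0  8  4  2
 0  4 32  8
 0  0 32 16
32  2 64  4

Answer: 16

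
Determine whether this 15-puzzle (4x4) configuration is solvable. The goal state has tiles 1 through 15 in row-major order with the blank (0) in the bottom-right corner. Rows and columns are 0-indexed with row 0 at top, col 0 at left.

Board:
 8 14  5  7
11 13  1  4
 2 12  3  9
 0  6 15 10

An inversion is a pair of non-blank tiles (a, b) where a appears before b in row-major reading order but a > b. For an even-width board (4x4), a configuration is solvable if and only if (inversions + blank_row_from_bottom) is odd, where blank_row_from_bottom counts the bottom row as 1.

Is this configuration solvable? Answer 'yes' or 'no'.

Inversions: 51
Blank is in row 3 (0-indexed from top), which is row 1 counting from the bottom (bottom = 1).
51 + 1 = 52, which is even, so the puzzle is not solvable.

Answer: no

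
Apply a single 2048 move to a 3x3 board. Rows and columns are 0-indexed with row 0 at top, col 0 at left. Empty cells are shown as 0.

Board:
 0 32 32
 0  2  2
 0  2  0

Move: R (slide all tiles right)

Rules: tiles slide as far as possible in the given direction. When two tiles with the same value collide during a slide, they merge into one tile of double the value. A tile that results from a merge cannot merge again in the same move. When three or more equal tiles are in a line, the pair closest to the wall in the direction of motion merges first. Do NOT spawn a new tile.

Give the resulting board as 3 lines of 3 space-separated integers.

Slide right:
row 0: [0, 32, 32] -> [0, 0, 64]
row 1: [0, 2, 2] -> [0, 0, 4]
row 2: [0, 2, 0] -> [0, 0, 2]

Answer:  0  0 64
 0  0  4
 0  0  2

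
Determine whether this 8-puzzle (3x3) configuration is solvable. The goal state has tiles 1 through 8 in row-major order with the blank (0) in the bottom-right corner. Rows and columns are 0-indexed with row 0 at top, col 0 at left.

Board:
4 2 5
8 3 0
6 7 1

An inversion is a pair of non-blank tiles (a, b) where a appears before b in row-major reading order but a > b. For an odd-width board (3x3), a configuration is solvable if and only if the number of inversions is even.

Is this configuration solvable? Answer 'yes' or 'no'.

Answer: no

Derivation:
Inversions (pairs i<j in row-major order where tile[i] > tile[j] > 0): 13
13 is odd, so the puzzle is not solvable.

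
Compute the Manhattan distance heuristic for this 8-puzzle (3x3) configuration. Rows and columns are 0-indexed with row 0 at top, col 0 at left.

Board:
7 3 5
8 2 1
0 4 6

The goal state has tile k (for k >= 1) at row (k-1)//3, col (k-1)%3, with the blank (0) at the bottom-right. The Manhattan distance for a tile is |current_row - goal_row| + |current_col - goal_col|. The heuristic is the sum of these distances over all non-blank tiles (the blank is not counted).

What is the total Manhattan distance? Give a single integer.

Answer: 14

Derivation:
Tile 7: (0,0)->(2,0) = 2
Tile 3: (0,1)->(0,2) = 1
Tile 5: (0,2)->(1,1) = 2
Tile 8: (1,0)->(2,1) = 2
Tile 2: (1,1)->(0,1) = 1
Tile 1: (1,2)->(0,0) = 3
Tile 4: (2,1)->(1,0) = 2
Tile 6: (2,2)->(1,2) = 1
Sum: 2 + 1 + 2 + 2 + 1 + 3 + 2 + 1 = 14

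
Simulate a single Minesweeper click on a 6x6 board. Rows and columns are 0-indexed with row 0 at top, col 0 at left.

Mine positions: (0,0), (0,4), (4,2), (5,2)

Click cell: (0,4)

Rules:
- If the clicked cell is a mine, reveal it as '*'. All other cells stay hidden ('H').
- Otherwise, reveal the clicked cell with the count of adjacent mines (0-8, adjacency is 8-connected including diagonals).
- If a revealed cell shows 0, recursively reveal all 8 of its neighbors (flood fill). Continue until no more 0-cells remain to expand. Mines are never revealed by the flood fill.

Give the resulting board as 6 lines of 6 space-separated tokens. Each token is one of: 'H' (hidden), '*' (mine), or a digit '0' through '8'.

H H H H * H
H H H H H H
H H H H H H
H H H H H H
H H H H H H
H H H H H H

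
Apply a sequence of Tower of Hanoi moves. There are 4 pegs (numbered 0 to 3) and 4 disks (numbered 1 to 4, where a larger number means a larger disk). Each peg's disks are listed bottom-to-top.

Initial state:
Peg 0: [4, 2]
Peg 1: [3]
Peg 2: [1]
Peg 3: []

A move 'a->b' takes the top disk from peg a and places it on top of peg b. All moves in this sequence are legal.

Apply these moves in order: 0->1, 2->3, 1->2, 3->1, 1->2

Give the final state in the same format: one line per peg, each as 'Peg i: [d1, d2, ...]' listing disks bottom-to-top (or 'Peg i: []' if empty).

Answer: Peg 0: [4]
Peg 1: [3]
Peg 2: [2, 1]
Peg 3: []

Derivation:
After move 1 (0->1):
Peg 0: [4]
Peg 1: [3, 2]
Peg 2: [1]
Peg 3: []

After move 2 (2->3):
Peg 0: [4]
Peg 1: [3, 2]
Peg 2: []
Peg 3: [1]

After move 3 (1->2):
Peg 0: [4]
Peg 1: [3]
Peg 2: [2]
Peg 3: [1]

After move 4 (3->1):
Peg 0: [4]
Peg 1: [3, 1]
Peg 2: [2]
Peg 3: []

After move 5 (1->2):
Peg 0: [4]
Peg 1: [3]
Peg 2: [2, 1]
Peg 3: []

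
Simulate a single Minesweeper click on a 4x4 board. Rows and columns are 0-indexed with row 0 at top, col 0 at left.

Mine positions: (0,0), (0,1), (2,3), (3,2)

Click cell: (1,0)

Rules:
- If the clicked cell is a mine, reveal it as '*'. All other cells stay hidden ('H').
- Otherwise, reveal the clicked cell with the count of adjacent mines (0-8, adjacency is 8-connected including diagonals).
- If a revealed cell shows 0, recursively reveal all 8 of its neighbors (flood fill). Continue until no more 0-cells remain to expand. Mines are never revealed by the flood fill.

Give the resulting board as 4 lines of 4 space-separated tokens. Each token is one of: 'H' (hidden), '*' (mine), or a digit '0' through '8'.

H H H H
2 H H H
H H H H
H H H H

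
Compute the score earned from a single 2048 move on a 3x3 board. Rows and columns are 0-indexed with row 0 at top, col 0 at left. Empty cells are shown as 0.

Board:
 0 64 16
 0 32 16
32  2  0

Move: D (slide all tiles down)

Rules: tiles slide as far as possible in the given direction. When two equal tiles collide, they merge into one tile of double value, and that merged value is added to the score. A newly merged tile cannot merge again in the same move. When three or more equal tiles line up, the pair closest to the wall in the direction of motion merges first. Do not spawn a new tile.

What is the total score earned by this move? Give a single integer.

Slide down:
col 0: [0, 0, 32] -> [0, 0, 32]  score +0 (running 0)
col 1: [64, 32, 2] -> [64, 32, 2]  score +0 (running 0)
col 2: [16, 16, 0] -> [0, 0, 32]  score +32 (running 32)
Board after move:
 0 64  0
 0 32  0
32  2 32

Answer: 32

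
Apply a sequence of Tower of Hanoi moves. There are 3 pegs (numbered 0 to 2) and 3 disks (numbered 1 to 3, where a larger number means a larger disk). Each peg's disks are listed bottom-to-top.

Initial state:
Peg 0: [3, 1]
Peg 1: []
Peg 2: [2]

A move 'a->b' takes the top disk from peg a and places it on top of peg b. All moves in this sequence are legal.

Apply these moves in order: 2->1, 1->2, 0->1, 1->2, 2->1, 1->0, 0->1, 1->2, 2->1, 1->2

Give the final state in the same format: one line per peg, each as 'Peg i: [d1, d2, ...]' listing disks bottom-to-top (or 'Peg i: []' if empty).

After move 1 (2->1):
Peg 0: [3, 1]
Peg 1: [2]
Peg 2: []

After move 2 (1->2):
Peg 0: [3, 1]
Peg 1: []
Peg 2: [2]

After move 3 (0->1):
Peg 0: [3]
Peg 1: [1]
Peg 2: [2]

After move 4 (1->2):
Peg 0: [3]
Peg 1: []
Peg 2: [2, 1]

After move 5 (2->1):
Peg 0: [3]
Peg 1: [1]
Peg 2: [2]

After move 6 (1->0):
Peg 0: [3, 1]
Peg 1: []
Peg 2: [2]

After move 7 (0->1):
Peg 0: [3]
Peg 1: [1]
Peg 2: [2]

After move 8 (1->2):
Peg 0: [3]
Peg 1: []
Peg 2: [2, 1]

After move 9 (2->1):
Peg 0: [3]
Peg 1: [1]
Peg 2: [2]

After move 10 (1->2):
Peg 0: [3]
Peg 1: []
Peg 2: [2, 1]

Answer: Peg 0: [3]
Peg 1: []
Peg 2: [2, 1]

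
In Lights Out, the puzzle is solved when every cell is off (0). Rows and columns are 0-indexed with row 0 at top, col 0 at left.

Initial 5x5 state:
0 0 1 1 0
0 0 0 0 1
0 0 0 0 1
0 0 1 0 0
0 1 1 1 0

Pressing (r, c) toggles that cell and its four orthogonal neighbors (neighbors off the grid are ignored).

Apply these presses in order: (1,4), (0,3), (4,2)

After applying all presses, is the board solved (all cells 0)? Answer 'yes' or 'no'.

Answer: yes

Derivation:
After press 1 at (1,4):
0 0 1 1 1
0 0 0 1 0
0 0 0 0 0
0 0 1 0 0
0 1 1 1 0

After press 2 at (0,3):
0 0 0 0 0
0 0 0 0 0
0 0 0 0 0
0 0 1 0 0
0 1 1 1 0

After press 3 at (4,2):
0 0 0 0 0
0 0 0 0 0
0 0 0 0 0
0 0 0 0 0
0 0 0 0 0

Lights still on: 0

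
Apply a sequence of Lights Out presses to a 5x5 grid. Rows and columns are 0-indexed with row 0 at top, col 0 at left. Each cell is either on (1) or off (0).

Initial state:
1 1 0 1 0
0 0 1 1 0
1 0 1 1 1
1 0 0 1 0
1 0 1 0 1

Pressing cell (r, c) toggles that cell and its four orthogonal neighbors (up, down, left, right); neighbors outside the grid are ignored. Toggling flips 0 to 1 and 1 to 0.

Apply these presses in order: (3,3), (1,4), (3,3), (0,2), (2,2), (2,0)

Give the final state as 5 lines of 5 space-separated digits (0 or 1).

Answer: 1 0 1 0 1
1 0 1 0 1
0 0 0 0 0
0 0 1 1 0
1 0 1 0 1

Derivation:
After press 1 at (3,3):
1 1 0 1 0
0 0 1 1 0
1 0 1 0 1
1 0 1 0 1
1 0 1 1 1

After press 2 at (1,4):
1 1 0 1 1
0 0 1 0 1
1 0 1 0 0
1 0 1 0 1
1 0 1 1 1

After press 3 at (3,3):
1 1 0 1 1
0 0 1 0 1
1 0 1 1 0
1 0 0 1 0
1 0 1 0 1

After press 4 at (0,2):
1 0 1 0 1
0 0 0 0 1
1 0 1 1 0
1 0 0 1 0
1 0 1 0 1

After press 5 at (2,2):
1 0 1 0 1
0 0 1 0 1
1 1 0 0 0
1 0 1 1 0
1 0 1 0 1

After press 6 at (2,0):
1 0 1 0 1
1 0 1 0 1
0 0 0 0 0
0 0 1 1 0
1 0 1 0 1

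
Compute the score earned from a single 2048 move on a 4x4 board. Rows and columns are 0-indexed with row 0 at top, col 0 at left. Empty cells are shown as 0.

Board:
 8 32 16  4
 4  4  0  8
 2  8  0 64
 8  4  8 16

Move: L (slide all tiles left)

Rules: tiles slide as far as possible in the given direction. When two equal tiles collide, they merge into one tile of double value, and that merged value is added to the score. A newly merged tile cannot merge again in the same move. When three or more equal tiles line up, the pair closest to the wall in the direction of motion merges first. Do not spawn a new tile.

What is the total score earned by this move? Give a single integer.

Slide left:
row 0: [8, 32, 16, 4] -> [8, 32, 16, 4]  score +0 (running 0)
row 1: [4, 4, 0, 8] -> [8, 8, 0, 0]  score +8 (running 8)
row 2: [2, 8, 0, 64] -> [2, 8, 64, 0]  score +0 (running 8)
row 3: [8, 4, 8, 16] -> [8, 4, 8, 16]  score +0 (running 8)
Board after move:
 8 32 16  4
 8  8  0  0
 2  8 64  0
 8  4  8 16

Answer: 8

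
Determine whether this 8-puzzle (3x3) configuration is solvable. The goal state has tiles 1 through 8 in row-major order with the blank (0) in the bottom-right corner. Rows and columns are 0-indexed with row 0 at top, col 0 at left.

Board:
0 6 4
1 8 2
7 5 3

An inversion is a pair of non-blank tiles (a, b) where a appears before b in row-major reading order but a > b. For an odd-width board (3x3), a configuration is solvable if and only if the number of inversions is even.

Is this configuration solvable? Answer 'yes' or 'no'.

Inversions (pairs i<j in row-major order where tile[i] > tile[j] > 0): 15
15 is odd, so the puzzle is not solvable.

Answer: no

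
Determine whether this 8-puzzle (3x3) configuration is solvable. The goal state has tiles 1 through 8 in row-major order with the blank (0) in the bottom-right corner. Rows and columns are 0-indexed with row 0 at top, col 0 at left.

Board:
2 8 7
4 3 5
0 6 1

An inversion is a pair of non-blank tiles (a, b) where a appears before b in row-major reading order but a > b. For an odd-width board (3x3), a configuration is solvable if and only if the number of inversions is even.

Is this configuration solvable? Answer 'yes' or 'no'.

Answer: no

Derivation:
Inversions (pairs i<j in row-major order where tile[i] > tile[j] > 0): 17
17 is odd, so the puzzle is not solvable.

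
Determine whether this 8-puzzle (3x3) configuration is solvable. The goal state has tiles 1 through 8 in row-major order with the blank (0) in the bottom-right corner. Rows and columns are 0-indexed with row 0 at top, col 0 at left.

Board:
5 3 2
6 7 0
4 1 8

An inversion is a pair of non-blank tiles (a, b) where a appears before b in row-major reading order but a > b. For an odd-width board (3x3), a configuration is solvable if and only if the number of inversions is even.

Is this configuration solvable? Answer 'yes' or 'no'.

Inversions (pairs i<j in row-major order where tile[i] > tile[j] > 0): 12
12 is even, so the puzzle is solvable.

Answer: yes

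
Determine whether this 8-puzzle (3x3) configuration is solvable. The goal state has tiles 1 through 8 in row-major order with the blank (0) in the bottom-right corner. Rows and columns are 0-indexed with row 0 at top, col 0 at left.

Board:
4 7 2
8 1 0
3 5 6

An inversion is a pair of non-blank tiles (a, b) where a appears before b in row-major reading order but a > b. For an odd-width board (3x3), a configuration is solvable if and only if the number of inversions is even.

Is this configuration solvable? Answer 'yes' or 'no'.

Inversions (pairs i<j in row-major order where tile[i] > tile[j] > 0): 13
13 is odd, so the puzzle is not solvable.

Answer: no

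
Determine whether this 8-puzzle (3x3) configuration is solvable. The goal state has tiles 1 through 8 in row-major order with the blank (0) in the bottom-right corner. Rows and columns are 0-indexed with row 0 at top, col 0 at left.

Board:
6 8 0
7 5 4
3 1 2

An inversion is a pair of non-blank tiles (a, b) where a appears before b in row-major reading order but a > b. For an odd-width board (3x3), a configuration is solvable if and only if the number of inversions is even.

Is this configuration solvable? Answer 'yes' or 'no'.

Answer: no

Derivation:
Inversions (pairs i<j in row-major order where tile[i] > tile[j] > 0): 25
25 is odd, so the puzzle is not solvable.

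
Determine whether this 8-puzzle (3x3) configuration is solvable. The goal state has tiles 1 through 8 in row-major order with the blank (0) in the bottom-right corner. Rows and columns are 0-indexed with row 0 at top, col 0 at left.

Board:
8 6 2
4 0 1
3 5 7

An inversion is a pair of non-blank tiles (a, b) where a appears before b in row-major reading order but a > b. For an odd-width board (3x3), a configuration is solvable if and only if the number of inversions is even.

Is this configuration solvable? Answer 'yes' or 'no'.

Answer: no

Derivation:
Inversions (pairs i<j in row-major order where tile[i] > tile[j] > 0): 15
15 is odd, so the puzzle is not solvable.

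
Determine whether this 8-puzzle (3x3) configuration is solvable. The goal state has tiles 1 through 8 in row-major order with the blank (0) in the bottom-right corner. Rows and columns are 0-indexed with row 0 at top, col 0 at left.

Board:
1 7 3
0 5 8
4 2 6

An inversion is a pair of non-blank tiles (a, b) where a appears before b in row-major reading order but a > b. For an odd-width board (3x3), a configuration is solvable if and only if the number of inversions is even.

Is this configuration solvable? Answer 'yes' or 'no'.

Answer: yes

Derivation:
Inversions (pairs i<j in row-major order where tile[i] > tile[j] > 0): 12
12 is even, so the puzzle is solvable.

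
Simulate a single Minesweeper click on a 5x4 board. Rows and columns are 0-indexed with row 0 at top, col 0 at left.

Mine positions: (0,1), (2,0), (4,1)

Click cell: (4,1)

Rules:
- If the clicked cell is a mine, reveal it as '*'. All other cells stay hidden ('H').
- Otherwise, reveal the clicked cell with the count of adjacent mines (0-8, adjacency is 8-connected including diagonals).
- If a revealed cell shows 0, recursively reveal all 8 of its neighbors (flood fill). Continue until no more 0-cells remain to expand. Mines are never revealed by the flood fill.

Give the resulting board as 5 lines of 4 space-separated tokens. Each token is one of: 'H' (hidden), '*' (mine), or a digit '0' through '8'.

H H H H
H H H H
H H H H
H H H H
H * H H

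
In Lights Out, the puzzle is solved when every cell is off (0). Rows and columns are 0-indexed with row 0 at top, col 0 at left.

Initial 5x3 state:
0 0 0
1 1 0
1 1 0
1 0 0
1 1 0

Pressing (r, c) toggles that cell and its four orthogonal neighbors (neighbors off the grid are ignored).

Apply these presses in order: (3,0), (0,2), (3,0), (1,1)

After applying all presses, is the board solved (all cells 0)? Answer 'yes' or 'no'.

Answer: no

Derivation:
After press 1 at (3,0):
0 0 0
1 1 0
0 1 0
0 1 0
0 1 0

After press 2 at (0,2):
0 1 1
1 1 1
0 1 0
0 1 0
0 1 0

After press 3 at (3,0):
0 1 1
1 1 1
1 1 0
1 0 0
1 1 0

After press 4 at (1,1):
0 0 1
0 0 0
1 0 0
1 0 0
1 1 0

Lights still on: 5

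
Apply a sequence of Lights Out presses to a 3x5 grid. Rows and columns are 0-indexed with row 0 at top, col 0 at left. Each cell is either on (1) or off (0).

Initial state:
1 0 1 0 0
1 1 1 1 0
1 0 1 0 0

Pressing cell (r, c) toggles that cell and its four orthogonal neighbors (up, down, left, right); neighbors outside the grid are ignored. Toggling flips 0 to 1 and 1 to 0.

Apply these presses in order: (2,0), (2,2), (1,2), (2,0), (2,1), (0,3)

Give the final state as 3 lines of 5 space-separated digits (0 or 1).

After press 1 at (2,0):
1 0 1 0 0
0 1 1 1 0
0 1 1 0 0

After press 2 at (2,2):
1 0 1 0 0
0 1 0 1 0
0 0 0 1 0

After press 3 at (1,2):
1 0 0 0 0
0 0 1 0 0
0 0 1 1 0

After press 4 at (2,0):
1 0 0 0 0
1 0 1 0 0
1 1 1 1 0

After press 5 at (2,1):
1 0 0 0 0
1 1 1 0 0
0 0 0 1 0

After press 6 at (0,3):
1 0 1 1 1
1 1 1 1 0
0 0 0 1 0

Answer: 1 0 1 1 1
1 1 1 1 0
0 0 0 1 0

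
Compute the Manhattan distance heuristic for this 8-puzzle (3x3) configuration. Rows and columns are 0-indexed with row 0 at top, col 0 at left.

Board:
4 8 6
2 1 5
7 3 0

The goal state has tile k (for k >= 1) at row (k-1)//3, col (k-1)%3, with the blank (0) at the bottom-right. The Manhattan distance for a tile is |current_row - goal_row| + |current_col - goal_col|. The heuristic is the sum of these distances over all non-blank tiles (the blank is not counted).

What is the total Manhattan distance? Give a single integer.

Tile 4: at (0,0), goal (1,0), distance |0-1|+|0-0| = 1
Tile 8: at (0,1), goal (2,1), distance |0-2|+|1-1| = 2
Tile 6: at (0,2), goal (1,2), distance |0-1|+|2-2| = 1
Tile 2: at (1,0), goal (0,1), distance |1-0|+|0-1| = 2
Tile 1: at (1,1), goal (0,0), distance |1-0|+|1-0| = 2
Tile 5: at (1,2), goal (1,1), distance |1-1|+|2-1| = 1
Tile 7: at (2,0), goal (2,0), distance |2-2|+|0-0| = 0
Tile 3: at (2,1), goal (0,2), distance |2-0|+|1-2| = 3
Sum: 1 + 2 + 1 + 2 + 2 + 1 + 0 + 3 = 12

Answer: 12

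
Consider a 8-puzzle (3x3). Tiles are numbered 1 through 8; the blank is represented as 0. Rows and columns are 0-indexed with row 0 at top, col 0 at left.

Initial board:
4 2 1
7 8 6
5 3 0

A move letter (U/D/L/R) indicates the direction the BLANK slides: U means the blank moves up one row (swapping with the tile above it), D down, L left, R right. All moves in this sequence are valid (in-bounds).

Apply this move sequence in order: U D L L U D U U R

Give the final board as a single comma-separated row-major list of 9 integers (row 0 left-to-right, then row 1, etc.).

Answer: 2, 0, 1, 4, 8, 6, 7, 5, 3

Derivation:
After move 1 (U):
4 2 1
7 8 0
5 3 6

After move 2 (D):
4 2 1
7 8 6
5 3 0

After move 3 (L):
4 2 1
7 8 6
5 0 3

After move 4 (L):
4 2 1
7 8 6
0 5 3

After move 5 (U):
4 2 1
0 8 6
7 5 3

After move 6 (D):
4 2 1
7 8 6
0 5 3

After move 7 (U):
4 2 1
0 8 6
7 5 3

After move 8 (U):
0 2 1
4 8 6
7 5 3

After move 9 (R):
2 0 1
4 8 6
7 5 3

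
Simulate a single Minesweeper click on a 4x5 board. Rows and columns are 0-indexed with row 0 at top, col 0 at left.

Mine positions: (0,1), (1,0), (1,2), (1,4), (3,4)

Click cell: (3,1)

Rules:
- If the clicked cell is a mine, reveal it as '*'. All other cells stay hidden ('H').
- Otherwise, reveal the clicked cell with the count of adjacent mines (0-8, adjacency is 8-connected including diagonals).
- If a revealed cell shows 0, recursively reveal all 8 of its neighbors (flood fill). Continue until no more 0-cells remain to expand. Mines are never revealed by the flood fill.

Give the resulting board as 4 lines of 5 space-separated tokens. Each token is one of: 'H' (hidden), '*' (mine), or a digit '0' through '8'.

H H H H H
H H H H H
1 2 1 3 H
0 0 0 1 H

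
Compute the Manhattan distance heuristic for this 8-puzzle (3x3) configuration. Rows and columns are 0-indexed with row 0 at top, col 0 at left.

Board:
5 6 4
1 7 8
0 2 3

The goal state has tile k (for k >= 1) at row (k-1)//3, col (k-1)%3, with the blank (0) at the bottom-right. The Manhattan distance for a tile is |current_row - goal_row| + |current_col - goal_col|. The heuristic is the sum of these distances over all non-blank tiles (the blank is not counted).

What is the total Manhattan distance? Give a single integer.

Answer: 16

Derivation:
Tile 5: (0,0)->(1,1) = 2
Tile 6: (0,1)->(1,2) = 2
Tile 4: (0,2)->(1,0) = 3
Tile 1: (1,0)->(0,0) = 1
Tile 7: (1,1)->(2,0) = 2
Tile 8: (1,2)->(2,1) = 2
Tile 2: (2,1)->(0,1) = 2
Tile 3: (2,2)->(0,2) = 2
Sum: 2 + 2 + 3 + 1 + 2 + 2 + 2 + 2 = 16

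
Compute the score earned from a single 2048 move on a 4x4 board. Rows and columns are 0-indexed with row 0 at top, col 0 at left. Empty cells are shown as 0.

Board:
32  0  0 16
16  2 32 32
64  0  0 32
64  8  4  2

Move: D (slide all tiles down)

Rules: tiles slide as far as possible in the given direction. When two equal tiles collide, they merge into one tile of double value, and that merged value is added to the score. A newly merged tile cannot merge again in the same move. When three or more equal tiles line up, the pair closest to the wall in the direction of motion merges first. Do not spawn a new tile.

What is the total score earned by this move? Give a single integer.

Answer: 192

Derivation:
Slide down:
col 0: [32, 16, 64, 64] -> [0, 32, 16, 128]  score +128 (running 128)
col 1: [0, 2, 0, 8] -> [0, 0, 2, 8]  score +0 (running 128)
col 2: [0, 32, 0, 4] -> [0, 0, 32, 4]  score +0 (running 128)
col 3: [16, 32, 32, 2] -> [0, 16, 64, 2]  score +64 (running 192)
Board after move:
  0   0   0   0
 32   0   0  16
 16   2  32  64
128   8   4   2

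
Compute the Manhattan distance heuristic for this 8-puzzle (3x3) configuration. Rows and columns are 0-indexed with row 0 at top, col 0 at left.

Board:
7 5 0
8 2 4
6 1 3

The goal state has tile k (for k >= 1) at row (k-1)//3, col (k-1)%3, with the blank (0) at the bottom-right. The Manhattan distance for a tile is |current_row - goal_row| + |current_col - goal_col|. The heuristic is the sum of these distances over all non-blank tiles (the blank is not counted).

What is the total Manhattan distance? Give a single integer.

Answer: 16

Derivation:
Tile 7: (0,0)->(2,0) = 2
Tile 5: (0,1)->(1,1) = 1
Tile 8: (1,0)->(2,1) = 2
Tile 2: (1,1)->(0,1) = 1
Tile 4: (1,2)->(1,0) = 2
Tile 6: (2,0)->(1,2) = 3
Tile 1: (2,1)->(0,0) = 3
Tile 3: (2,2)->(0,2) = 2
Sum: 2 + 1 + 2 + 1 + 2 + 3 + 3 + 2 = 16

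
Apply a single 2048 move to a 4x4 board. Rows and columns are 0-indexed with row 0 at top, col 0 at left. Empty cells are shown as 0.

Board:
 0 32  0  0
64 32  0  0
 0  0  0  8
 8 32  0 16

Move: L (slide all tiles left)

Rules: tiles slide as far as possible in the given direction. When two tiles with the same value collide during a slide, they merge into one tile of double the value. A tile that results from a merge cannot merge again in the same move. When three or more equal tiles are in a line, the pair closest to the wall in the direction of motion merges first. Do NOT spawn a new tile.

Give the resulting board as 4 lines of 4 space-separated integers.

Slide left:
row 0: [0, 32, 0, 0] -> [32, 0, 0, 0]
row 1: [64, 32, 0, 0] -> [64, 32, 0, 0]
row 2: [0, 0, 0, 8] -> [8, 0, 0, 0]
row 3: [8, 32, 0, 16] -> [8, 32, 16, 0]

Answer: 32  0  0  0
64 32  0  0
 8  0  0  0
 8 32 16  0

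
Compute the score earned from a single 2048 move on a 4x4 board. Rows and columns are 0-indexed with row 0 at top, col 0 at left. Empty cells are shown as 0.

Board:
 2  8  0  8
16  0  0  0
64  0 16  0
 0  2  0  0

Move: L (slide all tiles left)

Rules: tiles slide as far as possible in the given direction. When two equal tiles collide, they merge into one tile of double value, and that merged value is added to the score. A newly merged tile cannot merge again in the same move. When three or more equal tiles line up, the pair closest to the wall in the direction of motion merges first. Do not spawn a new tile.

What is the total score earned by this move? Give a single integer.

Slide left:
row 0: [2, 8, 0, 8] -> [2, 16, 0, 0]  score +16 (running 16)
row 1: [16, 0, 0, 0] -> [16, 0, 0, 0]  score +0 (running 16)
row 2: [64, 0, 16, 0] -> [64, 16, 0, 0]  score +0 (running 16)
row 3: [0, 2, 0, 0] -> [2, 0, 0, 0]  score +0 (running 16)
Board after move:
 2 16  0  0
16  0  0  0
64 16  0  0
 2  0  0  0

Answer: 16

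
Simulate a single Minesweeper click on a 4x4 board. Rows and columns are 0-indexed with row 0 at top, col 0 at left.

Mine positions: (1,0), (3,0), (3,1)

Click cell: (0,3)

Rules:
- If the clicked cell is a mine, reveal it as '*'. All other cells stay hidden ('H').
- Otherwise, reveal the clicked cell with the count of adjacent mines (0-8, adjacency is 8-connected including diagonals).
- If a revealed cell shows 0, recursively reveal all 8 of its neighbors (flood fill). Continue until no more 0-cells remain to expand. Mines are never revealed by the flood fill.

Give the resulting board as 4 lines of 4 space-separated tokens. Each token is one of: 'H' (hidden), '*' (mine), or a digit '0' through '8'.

H 1 0 0
H 1 0 0
H 3 1 0
H H 1 0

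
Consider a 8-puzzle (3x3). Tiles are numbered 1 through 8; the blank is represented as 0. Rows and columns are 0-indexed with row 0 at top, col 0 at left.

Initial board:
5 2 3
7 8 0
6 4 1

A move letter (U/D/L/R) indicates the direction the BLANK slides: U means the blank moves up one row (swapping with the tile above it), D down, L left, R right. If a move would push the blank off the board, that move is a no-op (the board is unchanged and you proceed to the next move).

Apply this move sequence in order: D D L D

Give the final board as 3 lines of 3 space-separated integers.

After move 1 (D):
5 2 3
7 8 1
6 4 0

After move 2 (D):
5 2 3
7 8 1
6 4 0

After move 3 (L):
5 2 3
7 8 1
6 0 4

After move 4 (D):
5 2 3
7 8 1
6 0 4

Answer: 5 2 3
7 8 1
6 0 4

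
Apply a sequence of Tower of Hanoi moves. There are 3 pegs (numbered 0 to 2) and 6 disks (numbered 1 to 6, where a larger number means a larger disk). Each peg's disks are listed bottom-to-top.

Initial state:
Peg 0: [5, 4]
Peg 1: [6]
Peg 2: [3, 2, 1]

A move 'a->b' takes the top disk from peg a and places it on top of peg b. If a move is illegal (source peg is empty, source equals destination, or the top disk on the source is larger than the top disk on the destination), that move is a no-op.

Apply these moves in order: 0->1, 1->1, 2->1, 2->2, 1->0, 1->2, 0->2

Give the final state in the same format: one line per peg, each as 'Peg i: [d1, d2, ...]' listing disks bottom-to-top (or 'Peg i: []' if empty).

After move 1 (0->1):
Peg 0: [5]
Peg 1: [6, 4]
Peg 2: [3, 2, 1]

After move 2 (1->1):
Peg 0: [5]
Peg 1: [6, 4]
Peg 2: [3, 2, 1]

After move 3 (2->1):
Peg 0: [5]
Peg 1: [6, 4, 1]
Peg 2: [3, 2]

After move 4 (2->2):
Peg 0: [5]
Peg 1: [6, 4, 1]
Peg 2: [3, 2]

After move 5 (1->0):
Peg 0: [5, 1]
Peg 1: [6, 4]
Peg 2: [3, 2]

After move 6 (1->2):
Peg 0: [5, 1]
Peg 1: [6, 4]
Peg 2: [3, 2]

After move 7 (0->2):
Peg 0: [5]
Peg 1: [6, 4]
Peg 2: [3, 2, 1]

Answer: Peg 0: [5]
Peg 1: [6, 4]
Peg 2: [3, 2, 1]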